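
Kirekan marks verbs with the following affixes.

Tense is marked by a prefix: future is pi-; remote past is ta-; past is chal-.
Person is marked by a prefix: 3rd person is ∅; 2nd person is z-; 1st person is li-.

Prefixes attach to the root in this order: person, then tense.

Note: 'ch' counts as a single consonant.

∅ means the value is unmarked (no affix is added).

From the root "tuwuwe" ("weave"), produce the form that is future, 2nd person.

piztuwuwe

Attach person 2nd person z- → ztuwuwe.
Attach tense future pi- → piztuwuwe.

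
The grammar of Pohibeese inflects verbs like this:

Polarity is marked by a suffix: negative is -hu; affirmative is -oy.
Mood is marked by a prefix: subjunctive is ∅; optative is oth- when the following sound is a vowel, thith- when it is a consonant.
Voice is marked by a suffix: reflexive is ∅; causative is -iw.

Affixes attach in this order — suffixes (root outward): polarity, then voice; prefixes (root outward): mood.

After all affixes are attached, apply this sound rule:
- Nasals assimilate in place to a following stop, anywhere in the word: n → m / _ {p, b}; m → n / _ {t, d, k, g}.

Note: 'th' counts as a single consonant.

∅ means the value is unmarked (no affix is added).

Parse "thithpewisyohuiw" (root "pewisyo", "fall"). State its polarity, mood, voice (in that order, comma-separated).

negative, optative, causative

Segment: thith-pewisyo-hu-iw.
polarity: -hu → negative.
mood: oth/thith- → optative.
voice: -iw → causative.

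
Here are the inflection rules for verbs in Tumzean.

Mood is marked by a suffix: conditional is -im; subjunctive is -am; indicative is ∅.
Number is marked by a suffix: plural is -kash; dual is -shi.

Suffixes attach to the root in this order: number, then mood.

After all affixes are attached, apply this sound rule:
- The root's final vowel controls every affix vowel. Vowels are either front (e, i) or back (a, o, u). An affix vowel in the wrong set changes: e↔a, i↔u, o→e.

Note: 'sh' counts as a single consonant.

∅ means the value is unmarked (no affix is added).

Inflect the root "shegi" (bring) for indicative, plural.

shegikesh

Attach number plural -kash → shegikash.
mood = indicative: zero marking, form stays shegikash.
Apply vowel harmony: shegikash → shegikesh.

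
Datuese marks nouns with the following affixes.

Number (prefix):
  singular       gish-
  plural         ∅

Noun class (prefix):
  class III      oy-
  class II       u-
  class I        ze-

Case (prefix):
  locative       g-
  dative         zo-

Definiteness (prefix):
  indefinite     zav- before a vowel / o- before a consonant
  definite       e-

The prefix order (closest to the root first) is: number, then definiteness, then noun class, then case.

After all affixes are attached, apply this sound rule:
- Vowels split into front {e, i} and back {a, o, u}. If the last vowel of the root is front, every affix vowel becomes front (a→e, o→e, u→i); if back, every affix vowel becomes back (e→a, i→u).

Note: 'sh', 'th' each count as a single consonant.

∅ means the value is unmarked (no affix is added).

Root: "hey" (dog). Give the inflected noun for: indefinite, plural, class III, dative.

zeeyehey

number = plural: zero marking, form stays hey.
Attach definiteness indefinite o- (before consonant 'h') → ohey.
Attach noun class class III oy- → oyohey.
Attach case dative zo- → zooyohey.
Apply vowel harmony: zooyohey → zeeyehey.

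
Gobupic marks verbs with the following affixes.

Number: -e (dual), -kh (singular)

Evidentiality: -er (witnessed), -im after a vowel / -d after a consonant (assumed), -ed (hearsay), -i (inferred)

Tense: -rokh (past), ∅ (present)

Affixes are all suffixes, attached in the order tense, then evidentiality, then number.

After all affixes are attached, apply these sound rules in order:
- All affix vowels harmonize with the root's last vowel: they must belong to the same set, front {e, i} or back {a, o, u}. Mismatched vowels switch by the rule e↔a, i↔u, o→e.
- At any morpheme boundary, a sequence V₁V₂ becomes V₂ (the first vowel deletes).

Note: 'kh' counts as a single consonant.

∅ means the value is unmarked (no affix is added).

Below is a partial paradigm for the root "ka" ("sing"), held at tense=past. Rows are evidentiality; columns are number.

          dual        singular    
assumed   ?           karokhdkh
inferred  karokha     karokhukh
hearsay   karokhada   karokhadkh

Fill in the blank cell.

Attach tense past -rokh → karokh.
Attach evidentiality assumed -d (after consonant 'kh') → karokhd.
Attach number dual -e → karokhde.
Apply vowel harmony: karokhde → karokhda.
Vowel deletion: no change.

karokhda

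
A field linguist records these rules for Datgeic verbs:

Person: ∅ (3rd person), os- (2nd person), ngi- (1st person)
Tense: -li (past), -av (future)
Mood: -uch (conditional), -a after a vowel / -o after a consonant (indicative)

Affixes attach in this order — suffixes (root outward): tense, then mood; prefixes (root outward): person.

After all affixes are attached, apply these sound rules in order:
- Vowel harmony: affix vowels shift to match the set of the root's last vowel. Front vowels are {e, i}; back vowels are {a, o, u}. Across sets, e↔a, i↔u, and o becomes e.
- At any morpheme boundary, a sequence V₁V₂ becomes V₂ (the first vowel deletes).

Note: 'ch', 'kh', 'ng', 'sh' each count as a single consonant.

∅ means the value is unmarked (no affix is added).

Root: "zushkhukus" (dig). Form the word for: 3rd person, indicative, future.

zushkhukusavo

person = 3rd person: zero marking, form stays zushkhukus.
Attach tense future -av → zushkhukusav.
Attach mood indicative -o (after consonant 'v') → zushkhukusavo.
Vowel harmony: no change.
Vowel deletion: no change.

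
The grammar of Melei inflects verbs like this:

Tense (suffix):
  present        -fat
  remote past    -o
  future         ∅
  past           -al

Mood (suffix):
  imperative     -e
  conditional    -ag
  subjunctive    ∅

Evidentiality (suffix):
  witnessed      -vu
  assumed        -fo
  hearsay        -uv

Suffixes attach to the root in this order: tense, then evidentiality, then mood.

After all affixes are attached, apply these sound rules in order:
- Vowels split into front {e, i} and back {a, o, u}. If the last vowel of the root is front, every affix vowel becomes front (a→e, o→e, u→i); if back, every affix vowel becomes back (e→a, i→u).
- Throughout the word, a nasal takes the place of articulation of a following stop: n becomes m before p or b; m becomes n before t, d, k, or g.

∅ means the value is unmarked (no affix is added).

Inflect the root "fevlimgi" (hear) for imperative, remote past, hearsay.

Attach tense remote past -o → fevlimgio.
Attach evidentiality hearsay -uv → fevlimgiouv.
Attach mood imperative -e → fevlimgiouve.
Apply vowel harmony: fevlimgiouve → fevlimgieive.
Apply nasal assimilation: fevlimgieive → fevlingieive.

fevlingieive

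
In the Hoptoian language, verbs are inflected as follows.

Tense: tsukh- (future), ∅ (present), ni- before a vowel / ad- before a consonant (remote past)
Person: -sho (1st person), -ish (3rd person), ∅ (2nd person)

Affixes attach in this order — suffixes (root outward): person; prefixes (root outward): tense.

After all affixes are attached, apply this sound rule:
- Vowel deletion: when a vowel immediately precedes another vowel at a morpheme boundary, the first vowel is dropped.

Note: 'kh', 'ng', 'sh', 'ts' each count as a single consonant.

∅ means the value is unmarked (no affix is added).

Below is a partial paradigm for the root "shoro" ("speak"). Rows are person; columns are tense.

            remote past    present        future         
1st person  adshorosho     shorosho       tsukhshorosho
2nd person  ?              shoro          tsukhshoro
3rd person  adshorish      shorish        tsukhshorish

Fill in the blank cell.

adshoro

Attach tense remote past ad- (before consonant 'sh') → adshoro.
person = 2nd person: zero marking, form stays adshoro.
Vowel deletion: no change.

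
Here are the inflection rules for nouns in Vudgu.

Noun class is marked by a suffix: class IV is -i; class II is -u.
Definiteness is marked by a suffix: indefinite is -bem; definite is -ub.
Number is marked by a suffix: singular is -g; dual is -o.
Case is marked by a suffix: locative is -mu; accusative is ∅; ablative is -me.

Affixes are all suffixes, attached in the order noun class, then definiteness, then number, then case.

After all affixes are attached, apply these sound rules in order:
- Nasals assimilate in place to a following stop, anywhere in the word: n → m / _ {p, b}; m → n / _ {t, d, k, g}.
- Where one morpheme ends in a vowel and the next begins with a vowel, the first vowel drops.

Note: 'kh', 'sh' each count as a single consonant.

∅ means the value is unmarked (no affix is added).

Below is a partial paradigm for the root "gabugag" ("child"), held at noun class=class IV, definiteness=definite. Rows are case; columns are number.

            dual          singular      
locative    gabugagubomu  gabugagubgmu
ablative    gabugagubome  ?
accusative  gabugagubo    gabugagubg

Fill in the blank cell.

gabugagubgme

Attach noun class class IV -i → gabugagi.
Attach definiteness definite -ub → gabugagiub.
Attach number singular -g → gabugagiubg.
Attach case ablative -me → gabugagiubgme.
Nasal assimilation: no change.
Apply vowel deletion: gabugagiubgme → gabugagubgme.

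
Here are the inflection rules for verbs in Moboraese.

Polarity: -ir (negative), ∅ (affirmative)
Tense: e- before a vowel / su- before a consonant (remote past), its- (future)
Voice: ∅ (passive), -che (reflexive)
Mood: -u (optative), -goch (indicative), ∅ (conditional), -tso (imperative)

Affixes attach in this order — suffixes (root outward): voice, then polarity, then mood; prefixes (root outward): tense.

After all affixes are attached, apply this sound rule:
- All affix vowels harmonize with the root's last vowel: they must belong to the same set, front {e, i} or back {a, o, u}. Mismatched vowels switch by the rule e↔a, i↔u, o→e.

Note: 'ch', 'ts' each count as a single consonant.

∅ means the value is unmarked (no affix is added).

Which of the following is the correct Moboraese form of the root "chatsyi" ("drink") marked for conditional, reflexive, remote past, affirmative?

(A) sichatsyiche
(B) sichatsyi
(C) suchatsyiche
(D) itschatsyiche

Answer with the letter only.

A

Attach tense remote past su- (before consonant 'ch') → suchatsyi.
Attach voice reflexive -che → suchatsyiche.
polarity = affirmative: zero marking, form stays suchatsyiche.
mood = conditional: zero marking, form stays suchatsyiche.
Apply vowel harmony: suchatsyiche → sichatsyiche.
So the correct form is sichatsyiche, option (A).
(C) suchatsyiche is wrong: it fails to apply the sound rule(s).
(B) sichatsyi is wrong: it uses passive instead of reflexive for voice.
(D) itschatsyiche is wrong: it uses future instead of remote past for tense.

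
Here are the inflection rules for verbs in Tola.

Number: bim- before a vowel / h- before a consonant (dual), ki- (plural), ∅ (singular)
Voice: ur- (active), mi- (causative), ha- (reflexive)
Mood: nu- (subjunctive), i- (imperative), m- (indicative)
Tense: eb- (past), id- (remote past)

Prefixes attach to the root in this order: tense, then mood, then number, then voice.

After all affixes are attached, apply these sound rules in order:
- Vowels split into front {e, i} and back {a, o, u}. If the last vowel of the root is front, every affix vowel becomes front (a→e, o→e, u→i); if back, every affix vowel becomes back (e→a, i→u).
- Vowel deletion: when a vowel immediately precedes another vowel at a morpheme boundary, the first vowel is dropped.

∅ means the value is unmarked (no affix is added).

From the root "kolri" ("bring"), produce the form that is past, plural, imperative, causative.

mikebkolri

Attach tense past eb- → ebkolri.
Attach mood imperative i- → iebkolri.
Attach number plural ki- → kiiebkolri.
Attach voice causative mi- → mikiiebkolri.
Vowel harmony: no change.
Apply vowel deletion: mikiiebkolri → mikebkolri.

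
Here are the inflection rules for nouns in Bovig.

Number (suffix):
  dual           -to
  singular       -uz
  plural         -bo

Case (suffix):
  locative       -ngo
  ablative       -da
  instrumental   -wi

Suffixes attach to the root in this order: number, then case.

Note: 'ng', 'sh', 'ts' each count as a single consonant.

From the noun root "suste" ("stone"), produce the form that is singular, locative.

Attach number singular -uz → susteuz.
Attach case locative -ngo → susteuzngo.

susteuzngo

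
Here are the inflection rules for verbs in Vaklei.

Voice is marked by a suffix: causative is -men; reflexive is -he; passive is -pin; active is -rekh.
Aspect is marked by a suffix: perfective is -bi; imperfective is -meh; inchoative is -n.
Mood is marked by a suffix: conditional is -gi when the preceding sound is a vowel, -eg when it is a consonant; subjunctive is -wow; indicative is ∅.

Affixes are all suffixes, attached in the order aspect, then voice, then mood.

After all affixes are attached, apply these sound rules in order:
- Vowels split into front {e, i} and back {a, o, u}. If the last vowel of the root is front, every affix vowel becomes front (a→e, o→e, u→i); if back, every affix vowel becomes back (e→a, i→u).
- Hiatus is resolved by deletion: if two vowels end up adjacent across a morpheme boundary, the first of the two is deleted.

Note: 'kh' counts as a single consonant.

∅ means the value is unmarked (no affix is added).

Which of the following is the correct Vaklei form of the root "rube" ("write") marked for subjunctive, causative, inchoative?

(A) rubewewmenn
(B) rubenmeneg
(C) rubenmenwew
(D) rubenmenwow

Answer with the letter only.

Attach aspect inchoative -n → ruben.
Attach voice causative -men → rubenmen.
Attach mood subjunctive -wow → rubenmenwow.
Apply vowel harmony: rubenmenwow → rubenmenwew.
Vowel deletion: no change.
So the correct form is rubenmenwew, option (C).
(D) rubenmenwow is wrong: it fails to apply the sound rule(s).
(A) rubewewmenn is wrong: it has the affixes in the wrong order.
(B) rubenmeneg is wrong: it uses conditional instead of subjunctive for mood.

C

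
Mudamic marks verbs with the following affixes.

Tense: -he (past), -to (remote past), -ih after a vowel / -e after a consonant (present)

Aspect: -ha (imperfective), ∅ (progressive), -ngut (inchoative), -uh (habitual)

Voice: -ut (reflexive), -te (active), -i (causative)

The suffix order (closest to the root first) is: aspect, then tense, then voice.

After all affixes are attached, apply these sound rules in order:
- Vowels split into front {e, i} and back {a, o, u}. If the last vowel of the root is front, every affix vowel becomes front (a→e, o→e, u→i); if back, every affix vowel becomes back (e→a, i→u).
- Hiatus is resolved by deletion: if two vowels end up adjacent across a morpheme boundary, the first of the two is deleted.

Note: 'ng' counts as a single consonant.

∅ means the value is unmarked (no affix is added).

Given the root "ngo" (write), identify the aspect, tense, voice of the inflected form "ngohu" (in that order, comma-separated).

Segment: ngo-he-i.
aspect: ∅ → progressive.
tense: -he → past.
voice: -i → causative.

progressive, past, causative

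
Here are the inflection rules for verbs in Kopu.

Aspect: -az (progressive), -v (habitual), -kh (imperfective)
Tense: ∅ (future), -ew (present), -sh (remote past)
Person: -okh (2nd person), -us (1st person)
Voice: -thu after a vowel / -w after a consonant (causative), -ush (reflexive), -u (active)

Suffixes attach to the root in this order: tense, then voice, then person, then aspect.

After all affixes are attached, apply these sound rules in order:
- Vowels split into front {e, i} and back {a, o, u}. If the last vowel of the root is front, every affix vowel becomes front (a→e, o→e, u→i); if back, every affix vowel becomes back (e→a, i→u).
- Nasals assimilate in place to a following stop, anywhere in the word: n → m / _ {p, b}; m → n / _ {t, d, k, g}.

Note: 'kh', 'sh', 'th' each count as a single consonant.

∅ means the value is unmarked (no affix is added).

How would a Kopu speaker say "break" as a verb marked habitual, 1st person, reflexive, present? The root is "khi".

khiewishisv

Attach tense present -ew → khiew.
Attach voice reflexive -ush → khiewush.
Attach person 1st person -us → khiewushus.
Attach aspect habitual -v → khiewushusv.
Apply vowel harmony: khiewushusv → khiewishisv.
Nasal assimilation: no change.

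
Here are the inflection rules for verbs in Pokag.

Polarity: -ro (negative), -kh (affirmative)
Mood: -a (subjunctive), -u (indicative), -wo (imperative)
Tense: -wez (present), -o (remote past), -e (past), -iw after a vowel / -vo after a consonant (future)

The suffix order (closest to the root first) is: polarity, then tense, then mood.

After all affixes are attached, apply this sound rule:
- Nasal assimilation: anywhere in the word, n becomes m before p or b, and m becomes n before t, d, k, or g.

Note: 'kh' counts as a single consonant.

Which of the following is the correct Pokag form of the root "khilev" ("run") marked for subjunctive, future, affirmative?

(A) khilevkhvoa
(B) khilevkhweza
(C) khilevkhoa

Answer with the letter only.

Attach polarity affirmative -kh → khilevkh.
Attach tense future -vo (after consonant 'kh') → khilevkhvo.
Attach mood subjunctive -a → khilevkhvoa.
Nasal assimilation: no change.
So the correct form is khilevkhvoa, option (A).
(C) khilevkhoa is wrong: it uses remote past instead of future for tense.
(B) khilevkhweza is wrong: it uses present instead of future for tense.

A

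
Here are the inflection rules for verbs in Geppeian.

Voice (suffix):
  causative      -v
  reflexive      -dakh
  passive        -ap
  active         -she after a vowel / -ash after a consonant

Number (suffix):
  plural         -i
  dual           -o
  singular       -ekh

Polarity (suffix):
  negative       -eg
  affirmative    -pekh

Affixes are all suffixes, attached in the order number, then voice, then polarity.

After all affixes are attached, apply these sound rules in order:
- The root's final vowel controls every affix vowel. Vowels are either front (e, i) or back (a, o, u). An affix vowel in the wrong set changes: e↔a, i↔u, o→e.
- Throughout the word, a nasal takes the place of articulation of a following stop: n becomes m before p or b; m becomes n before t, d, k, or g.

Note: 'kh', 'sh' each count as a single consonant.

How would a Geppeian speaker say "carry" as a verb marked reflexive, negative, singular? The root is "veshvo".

Attach number singular -ekh → veshvoekh.
Attach voice reflexive -dakh → veshvoekhdakh.
Attach polarity negative -eg → veshvoekhdakheg.
Apply vowel harmony: veshvoekhdakheg → veshvoakhdakhag.
Nasal assimilation: no change.

veshvoakhdakhag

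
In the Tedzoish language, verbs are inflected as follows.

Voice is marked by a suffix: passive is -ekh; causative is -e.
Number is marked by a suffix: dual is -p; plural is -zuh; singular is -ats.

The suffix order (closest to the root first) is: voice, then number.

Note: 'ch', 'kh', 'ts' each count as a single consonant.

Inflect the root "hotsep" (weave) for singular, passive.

Attach voice passive -ekh → hotsepekh.
Attach number singular -ats → hotsepekhats.

hotsepekhats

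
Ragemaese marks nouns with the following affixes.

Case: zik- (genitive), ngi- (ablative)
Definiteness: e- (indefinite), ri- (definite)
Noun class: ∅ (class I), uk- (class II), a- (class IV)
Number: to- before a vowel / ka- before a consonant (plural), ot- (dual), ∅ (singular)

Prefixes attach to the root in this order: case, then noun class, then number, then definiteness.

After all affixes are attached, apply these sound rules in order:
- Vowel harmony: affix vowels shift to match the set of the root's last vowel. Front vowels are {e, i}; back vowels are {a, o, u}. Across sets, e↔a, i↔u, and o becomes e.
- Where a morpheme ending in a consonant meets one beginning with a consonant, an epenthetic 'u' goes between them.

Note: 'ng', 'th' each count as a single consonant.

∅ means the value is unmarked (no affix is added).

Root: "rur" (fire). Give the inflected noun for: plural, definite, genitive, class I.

rukazukurur

Attach case genitive zik- → zikrur.
noun class = class I: zero marking, form stays zikrur.
Attach number plural ka- (before consonant 'z') → kazikrur.
Attach definiteness definite ri- → rikazikrur.
Apply vowel harmony: rikazikrur → rukazukrur.
Apply epenthesis: rukazukrur → rukazukurur.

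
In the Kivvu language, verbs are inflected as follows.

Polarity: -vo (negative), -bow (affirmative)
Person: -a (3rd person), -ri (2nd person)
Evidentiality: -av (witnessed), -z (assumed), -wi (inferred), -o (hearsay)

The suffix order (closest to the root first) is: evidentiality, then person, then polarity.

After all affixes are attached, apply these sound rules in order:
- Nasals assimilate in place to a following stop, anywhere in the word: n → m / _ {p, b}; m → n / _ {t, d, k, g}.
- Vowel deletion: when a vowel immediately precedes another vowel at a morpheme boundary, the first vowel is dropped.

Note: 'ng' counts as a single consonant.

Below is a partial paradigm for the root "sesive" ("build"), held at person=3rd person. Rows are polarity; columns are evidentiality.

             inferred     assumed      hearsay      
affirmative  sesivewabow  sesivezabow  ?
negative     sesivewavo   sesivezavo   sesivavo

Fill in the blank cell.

sesivabow

Attach evidentiality hearsay -o → sesiveo.
Attach person 3rd person -a → sesiveoa.
Attach polarity affirmative -bow → sesiveoabow.
Nasal assimilation: no change.
Apply vowel deletion: sesiveoabow → sesivabow.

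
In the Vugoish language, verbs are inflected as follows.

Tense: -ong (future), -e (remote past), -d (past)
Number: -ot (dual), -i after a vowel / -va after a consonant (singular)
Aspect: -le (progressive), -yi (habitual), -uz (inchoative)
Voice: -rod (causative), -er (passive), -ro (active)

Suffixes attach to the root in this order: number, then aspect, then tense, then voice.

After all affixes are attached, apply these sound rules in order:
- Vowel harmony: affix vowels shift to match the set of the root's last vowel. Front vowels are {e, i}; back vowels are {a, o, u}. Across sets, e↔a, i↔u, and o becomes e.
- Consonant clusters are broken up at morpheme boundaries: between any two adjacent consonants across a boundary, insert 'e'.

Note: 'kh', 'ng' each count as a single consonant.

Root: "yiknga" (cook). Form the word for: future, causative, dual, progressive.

Attach number dual -ot → yikngaot.
Attach aspect progressive -le → yikngaotle.
Attach tense future -ong → yikngaotleong.
Attach voice causative -rod → yikngaotleongrod.
Apply vowel harmony: yikngaotleongrod → yikngaotlaongrod.
Apply epenthesis: yikngaotlaongrod → yikngaotelaongerod.

yikngaotelaongerod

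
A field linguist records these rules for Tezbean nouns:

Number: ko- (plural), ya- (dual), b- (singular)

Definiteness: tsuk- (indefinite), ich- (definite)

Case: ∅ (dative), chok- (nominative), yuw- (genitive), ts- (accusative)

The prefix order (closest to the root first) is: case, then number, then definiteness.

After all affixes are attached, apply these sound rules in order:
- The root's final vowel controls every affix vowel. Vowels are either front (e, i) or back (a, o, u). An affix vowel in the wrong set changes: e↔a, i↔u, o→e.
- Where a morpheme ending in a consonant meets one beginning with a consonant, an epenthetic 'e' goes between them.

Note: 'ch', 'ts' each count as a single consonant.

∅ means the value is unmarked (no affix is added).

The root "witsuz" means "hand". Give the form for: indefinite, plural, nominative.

Attach case nominative chok- → chokwitsuz.
Attach number plural ko- → kochokwitsuz.
Attach definiteness indefinite tsuk- → tsukkochokwitsuz.
Vowel harmony: no change.
Apply epenthesis: tsukkochokwitsuz → tsukekochokewitsuz.

tsukekochokewitsuz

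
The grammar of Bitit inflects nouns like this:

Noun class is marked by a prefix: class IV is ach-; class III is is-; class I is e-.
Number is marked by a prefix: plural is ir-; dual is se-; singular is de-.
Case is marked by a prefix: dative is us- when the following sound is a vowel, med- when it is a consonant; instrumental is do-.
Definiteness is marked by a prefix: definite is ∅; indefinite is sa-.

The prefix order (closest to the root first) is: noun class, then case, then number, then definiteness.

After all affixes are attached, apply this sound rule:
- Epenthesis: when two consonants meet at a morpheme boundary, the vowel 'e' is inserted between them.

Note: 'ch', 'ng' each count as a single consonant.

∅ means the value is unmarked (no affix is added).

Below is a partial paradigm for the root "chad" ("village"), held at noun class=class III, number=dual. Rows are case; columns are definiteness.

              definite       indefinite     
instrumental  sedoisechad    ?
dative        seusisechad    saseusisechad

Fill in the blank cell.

sasedoisechad

Attach noun class class III is- → ischad.
Attach case instrumental do- → doischad.
Attach number dual se- → sedoischad.
Attach definiteness indefinite sa- → sasedoischad.
Apply epenthesis: sasedoischad → sasedoisechad.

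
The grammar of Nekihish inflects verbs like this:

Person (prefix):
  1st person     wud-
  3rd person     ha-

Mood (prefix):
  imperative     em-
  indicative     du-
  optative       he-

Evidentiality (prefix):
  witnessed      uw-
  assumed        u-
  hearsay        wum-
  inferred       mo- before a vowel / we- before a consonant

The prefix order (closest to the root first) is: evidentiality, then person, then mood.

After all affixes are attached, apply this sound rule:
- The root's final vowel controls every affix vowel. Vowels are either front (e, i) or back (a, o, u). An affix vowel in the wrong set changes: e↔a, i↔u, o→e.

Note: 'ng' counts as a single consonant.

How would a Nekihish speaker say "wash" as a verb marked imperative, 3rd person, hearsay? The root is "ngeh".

emhewimngeh

Attach evidentiality hearsay wum- → wumngeh.
Attach person 3rd person ha- → hawumngeh.
Attach mood imperative em- → emhawumngeh.
Apply vowel harmony: emhawumngeh → emhewimngeh.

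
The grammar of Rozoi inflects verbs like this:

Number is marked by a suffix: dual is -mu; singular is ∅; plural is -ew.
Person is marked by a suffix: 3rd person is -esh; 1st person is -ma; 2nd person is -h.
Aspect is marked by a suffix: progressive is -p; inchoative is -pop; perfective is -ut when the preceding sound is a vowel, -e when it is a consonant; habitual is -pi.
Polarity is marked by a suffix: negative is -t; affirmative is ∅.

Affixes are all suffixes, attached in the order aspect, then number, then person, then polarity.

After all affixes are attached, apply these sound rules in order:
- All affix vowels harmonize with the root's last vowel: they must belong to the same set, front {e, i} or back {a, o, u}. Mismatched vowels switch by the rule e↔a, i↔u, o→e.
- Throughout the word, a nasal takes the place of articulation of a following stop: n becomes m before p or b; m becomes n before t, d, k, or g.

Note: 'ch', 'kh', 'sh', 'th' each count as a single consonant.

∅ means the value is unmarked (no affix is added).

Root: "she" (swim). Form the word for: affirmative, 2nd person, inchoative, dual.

Attach aspect inchoative -pop → shepop.
Attach number dual -mu → shepopmu.
Attach person 2nd person -h → shepopmuh.
polarity = affirmative: zero marking, form stays shepopmuh.
Apply vowel harmony: shepopmuh → shepepmih.
Nasal assimilation: no change.

shepepmih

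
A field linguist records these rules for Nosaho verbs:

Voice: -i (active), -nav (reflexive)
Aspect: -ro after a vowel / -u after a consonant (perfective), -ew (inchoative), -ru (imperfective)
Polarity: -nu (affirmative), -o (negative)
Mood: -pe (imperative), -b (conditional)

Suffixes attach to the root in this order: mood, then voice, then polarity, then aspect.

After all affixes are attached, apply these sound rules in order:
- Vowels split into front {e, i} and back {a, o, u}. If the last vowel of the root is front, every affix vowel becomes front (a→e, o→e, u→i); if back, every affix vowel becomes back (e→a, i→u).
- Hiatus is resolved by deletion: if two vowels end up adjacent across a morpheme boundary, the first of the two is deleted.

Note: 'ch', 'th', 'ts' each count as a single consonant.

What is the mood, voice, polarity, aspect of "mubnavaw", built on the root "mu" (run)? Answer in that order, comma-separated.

Segment: mu-b-nav-o-ew.
mood: -b → conditional.
voice: -nav → reflexive.
polarity: -o → negative.
aspect: -ew → inchoative.

conditional, reflexive, negative, inchoative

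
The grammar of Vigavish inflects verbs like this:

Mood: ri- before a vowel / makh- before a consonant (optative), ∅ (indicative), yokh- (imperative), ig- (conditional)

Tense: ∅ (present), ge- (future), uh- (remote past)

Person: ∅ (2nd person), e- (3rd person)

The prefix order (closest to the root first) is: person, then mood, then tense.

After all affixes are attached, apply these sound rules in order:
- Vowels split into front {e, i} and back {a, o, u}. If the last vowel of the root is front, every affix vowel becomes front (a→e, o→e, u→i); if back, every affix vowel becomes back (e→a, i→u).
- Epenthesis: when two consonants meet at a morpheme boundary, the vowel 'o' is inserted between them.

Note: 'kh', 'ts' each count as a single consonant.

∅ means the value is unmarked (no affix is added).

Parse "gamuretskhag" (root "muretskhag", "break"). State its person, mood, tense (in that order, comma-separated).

2nd person, indicative, future

Segment: ge-muretskhag.
person: ∅ → 2nd person.
mood: ∅ → indicative.
tense: ge- → future.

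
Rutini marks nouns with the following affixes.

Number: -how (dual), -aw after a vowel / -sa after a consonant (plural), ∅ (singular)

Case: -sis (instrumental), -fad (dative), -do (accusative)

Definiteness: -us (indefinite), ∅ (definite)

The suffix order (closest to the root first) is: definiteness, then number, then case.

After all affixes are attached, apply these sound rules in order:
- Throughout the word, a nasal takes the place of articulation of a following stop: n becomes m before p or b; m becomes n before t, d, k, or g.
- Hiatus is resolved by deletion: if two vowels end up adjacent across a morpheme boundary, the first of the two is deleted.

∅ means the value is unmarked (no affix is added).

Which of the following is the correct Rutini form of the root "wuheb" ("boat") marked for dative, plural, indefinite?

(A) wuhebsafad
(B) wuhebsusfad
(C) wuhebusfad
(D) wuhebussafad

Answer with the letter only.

D

Attach definiteness indefinite -us → wuhebus.
Attach number plural -sa (after consonant 's') → wuhebussa.
Attach case dative -fad → wuhebussafad.
Nasal assimilation: no change.
Vowel deletion: no change.
So the correct form is wuhebussafad, option (D).
(C) wuhebusfad is wrong: it uses singular instead of plural for number.
(B) wuhebsusfad is wrong: it has the affixes in the wrong order.
(A) wuhebsafad is wrong: it uses definite instead of indefinite for definiteness.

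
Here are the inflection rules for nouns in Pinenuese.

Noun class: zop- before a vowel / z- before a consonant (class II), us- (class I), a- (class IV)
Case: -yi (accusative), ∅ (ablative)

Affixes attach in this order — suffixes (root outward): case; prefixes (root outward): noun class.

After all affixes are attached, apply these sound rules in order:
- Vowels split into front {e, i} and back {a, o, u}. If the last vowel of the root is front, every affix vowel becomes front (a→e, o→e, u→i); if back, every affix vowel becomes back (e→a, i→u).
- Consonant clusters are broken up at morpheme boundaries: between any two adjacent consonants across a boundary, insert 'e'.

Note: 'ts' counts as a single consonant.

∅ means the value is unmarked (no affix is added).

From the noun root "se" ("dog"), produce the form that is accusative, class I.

iseseyi

Attach case accusative -yi → seyi.
Attach noun class class I us- → usseyi.
Apply vowel harmony: usseyi → isseyi.
Apply epenthesis: isseyi → iseseyi.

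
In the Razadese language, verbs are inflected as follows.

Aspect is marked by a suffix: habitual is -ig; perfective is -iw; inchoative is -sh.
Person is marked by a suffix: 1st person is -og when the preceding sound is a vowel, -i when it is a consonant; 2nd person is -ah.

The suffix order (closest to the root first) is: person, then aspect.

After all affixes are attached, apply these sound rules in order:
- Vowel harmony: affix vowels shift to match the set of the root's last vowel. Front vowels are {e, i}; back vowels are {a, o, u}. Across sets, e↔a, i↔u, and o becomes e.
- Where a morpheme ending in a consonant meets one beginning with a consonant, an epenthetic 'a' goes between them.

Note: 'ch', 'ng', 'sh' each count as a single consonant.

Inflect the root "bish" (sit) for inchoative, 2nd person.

bishehash

Attach person 2nd person -ah → bishah.
Attach aspect inchoative -sh → bishahsh.
Apply vowel harmony: bishahsh → bishehsh.
Apply epenthesis: bishehsh → bishehash.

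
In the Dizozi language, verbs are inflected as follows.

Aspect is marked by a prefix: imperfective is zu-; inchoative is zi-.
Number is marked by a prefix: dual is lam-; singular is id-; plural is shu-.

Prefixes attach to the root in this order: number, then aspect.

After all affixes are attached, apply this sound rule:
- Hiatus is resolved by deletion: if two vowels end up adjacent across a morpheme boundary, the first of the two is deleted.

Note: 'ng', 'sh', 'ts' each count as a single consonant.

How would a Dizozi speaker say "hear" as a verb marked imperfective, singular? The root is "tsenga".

zidtsenga

Attach number singular id- → idtsenga.
Attach aspect imperfective zu- → zuidtsenga.
Apply vowel deletion: zuidtsenga → zidtsenga.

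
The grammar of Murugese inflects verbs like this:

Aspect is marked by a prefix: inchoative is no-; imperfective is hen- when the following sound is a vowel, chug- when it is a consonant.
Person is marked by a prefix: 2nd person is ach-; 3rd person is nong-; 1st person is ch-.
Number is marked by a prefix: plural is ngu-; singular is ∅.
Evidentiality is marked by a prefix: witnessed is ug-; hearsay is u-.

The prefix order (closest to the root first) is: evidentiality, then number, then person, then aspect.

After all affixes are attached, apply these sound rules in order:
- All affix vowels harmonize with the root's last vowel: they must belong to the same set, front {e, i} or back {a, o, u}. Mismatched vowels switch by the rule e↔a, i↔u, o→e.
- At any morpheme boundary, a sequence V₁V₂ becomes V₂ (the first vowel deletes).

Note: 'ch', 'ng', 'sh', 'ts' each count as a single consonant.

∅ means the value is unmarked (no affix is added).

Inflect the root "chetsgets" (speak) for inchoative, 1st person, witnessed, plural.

Attach evidentiality witnessed ug- → ugchetsgets.
Attach number plural ngu- → nguugchetsgets.
Attach person 1st person ch- → chnguugchetsgets.
Attach aspect inchoative no- → nochnguugchetsgets.
Apply vowel harmony: nochnguugchetsgets → nechngiigchetsgets.
Apply vowel deletion: nechngiigchetsgets → nechngigchetsgets.

nechngigchetsgets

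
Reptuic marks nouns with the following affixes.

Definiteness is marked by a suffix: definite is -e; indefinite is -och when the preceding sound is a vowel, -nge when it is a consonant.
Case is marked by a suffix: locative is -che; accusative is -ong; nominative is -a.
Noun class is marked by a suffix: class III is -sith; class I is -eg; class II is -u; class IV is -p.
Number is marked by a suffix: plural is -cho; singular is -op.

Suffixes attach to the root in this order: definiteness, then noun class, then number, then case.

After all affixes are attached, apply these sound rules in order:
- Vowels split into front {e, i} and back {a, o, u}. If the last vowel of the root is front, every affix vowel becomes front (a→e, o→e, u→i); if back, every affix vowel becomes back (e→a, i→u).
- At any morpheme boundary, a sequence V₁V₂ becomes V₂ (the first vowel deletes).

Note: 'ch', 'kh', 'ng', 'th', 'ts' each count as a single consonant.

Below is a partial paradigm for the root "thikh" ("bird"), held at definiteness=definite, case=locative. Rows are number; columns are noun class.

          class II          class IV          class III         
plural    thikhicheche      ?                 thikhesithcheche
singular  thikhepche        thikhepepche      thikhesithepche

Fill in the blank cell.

thikhepcheche

Attach definiteness definite -e → thikhe.
Attach noun class class IV -p → thikhep.
Attach number plural -cho → thikhepcho.
Attach case locative -che → thikhepchoche.
Apply vowel harmony: thikhepchoche → thikhepcheche.
Vowel deletion: no change.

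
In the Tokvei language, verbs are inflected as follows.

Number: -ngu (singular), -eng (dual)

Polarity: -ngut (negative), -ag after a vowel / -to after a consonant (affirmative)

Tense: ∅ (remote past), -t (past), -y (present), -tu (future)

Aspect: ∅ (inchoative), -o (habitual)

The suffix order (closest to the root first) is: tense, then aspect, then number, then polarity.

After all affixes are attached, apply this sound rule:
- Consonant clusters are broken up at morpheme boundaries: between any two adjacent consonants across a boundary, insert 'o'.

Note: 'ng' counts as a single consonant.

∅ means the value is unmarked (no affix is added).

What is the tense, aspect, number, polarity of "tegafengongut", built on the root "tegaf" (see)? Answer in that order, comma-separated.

Segment: tegaf-eng-ngut.
tense: ∅ → remote past.
aspect: ∅ → inchoative.
number: -eng → dual.
polarity: -ngut → negative.

remote past, inchoative, dual, negative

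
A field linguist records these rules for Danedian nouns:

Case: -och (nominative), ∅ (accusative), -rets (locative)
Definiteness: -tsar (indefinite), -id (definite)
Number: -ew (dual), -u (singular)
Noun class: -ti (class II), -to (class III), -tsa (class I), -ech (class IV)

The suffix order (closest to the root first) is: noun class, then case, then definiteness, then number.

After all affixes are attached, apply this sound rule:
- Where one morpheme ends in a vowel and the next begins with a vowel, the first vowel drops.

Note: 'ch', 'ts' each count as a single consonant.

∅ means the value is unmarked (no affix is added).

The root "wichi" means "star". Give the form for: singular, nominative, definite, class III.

Attach noun class class III -to → wichito.
Attach case nominative -och → wichitooch.
Attach definiteness definite -id → wichitoochid.
Attach number singular -u → wichitoochidu.
Apply vowel deletion: wichitoochidu → wichitochidu.

wichitochidu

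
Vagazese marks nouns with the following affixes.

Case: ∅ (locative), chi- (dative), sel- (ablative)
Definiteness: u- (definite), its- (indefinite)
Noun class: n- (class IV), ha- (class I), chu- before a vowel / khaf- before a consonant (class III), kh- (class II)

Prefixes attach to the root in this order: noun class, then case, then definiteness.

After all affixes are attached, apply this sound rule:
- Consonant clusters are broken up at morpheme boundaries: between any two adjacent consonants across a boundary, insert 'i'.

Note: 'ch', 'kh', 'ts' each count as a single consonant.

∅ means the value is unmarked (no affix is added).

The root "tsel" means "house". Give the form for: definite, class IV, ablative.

uselinitsel

Attach noun class class IV n- → ntsel.
Attach case ablative sel- → selntsel.
Attach definiteness definite u- → uselntsel.
Apply epenthesis: uselntsel → uselinitsel.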